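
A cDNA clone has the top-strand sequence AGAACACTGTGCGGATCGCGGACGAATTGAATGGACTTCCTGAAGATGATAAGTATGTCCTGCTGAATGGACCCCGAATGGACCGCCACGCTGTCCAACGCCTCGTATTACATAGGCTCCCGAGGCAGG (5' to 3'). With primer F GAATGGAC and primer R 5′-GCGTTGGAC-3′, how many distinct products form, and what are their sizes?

The forward primer GAATGGAC matches the top strand at positions 29–36, 65–72, 76–83.
The reverse primer's reverse complement is GTCCAACGC, matching at positions 93–101.
Each forward site pairs with the reverse site to give a product ending at position 101: sizes 73, 37, 26 bp.

Three products: 73 bp, 37 bp, 26 bp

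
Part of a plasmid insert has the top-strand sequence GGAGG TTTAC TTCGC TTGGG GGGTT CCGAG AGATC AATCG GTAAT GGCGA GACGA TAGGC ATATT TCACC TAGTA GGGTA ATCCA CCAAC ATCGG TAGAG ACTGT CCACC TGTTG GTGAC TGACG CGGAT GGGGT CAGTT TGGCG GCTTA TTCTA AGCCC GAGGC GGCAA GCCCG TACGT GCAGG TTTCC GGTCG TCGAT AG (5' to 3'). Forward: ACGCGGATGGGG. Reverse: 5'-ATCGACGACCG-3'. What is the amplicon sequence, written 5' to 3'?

5'-ACGCGGATGGGGTCAGTTTGGCGGCTTATTCTAAGCCCGAGGCGGCAAGCCCGTACGTGCAGGTTTCCGGTCGTCGAT-3'

Scanning the template, ACGCGGATGGGG occurs at positions 123–134; this primer anneals to the bottom strand there with its 3' end pointing downstream.
The reverse primer's reverse complement is CGGTCGTCGAT, which matches the template at positions 190–200.
The product is the template from position 123 through 200 (78 bp).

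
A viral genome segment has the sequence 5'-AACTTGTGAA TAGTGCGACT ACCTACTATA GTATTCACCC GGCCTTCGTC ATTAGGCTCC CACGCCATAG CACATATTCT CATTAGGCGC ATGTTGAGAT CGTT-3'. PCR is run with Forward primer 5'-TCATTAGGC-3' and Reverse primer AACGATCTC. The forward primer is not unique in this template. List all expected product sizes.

The forward primer TCATTAGGC matches the top strand at positions 49–57, 80–88.
The reverse primer's reverse complement is GAGATCGTT, matching at positions 96–104.
Each forward site pairs with the reverse site to give a product ending at position 104: sizes 56, 25 bp.

56 bp, 25 bp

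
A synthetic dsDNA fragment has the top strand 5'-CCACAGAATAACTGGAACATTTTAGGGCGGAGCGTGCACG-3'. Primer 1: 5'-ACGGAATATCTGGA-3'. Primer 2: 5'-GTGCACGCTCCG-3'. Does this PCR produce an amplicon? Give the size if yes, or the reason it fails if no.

No product — primer 1 has no binding site in the template.

Primer 1 (ACGGAATATCTGGA) does not match the top strand, and its reverse complement TCCAGATATTCCGT does not match either.
With no annealing site for primer 1, no amplification occurs.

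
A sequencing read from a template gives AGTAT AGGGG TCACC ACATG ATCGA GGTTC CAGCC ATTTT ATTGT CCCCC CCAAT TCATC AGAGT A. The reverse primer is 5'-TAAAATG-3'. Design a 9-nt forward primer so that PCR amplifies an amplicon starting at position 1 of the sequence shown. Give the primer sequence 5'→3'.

The reverse primer's reverse complement CATTTTA matches the template at positions 35–41; the product starts at position 1.
The forward primer is identical to the top strand over positions 1–9: AGTATAGGG.

5'-AGTATAGGG-3'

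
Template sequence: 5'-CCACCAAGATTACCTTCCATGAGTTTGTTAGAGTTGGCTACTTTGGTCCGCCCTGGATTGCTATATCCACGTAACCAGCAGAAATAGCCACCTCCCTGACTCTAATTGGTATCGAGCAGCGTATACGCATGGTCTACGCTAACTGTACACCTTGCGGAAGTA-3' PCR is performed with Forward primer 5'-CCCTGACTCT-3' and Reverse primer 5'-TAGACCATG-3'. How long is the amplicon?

43 bp

The forward primer matches the template at positions 94–103.
Taking the reverse complement of TAGACCATG gives CATGGTCTA, found at positions 128–136 on the template; the primer anneals here to the top strand with its 3' end pointing upstream.
Product length = (reverse-primer end) − (forward-primer start) + 1 = 136 − 94 + 1 = 43 bp.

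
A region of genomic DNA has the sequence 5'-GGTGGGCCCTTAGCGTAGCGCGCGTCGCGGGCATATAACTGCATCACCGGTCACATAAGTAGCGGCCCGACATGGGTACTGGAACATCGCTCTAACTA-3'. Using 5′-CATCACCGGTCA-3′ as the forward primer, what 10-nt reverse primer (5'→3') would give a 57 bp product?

The forward primer binds at positions 42–53, so a 57 bp product ends at position 42 + 57 − 1 = 98.
The reverse primer anneals to the top strand over positions 89–98, i.e. to GCTCTAACTA.
Its sequence written 5'→3' is the reverse complement: TAGTTAGAGC.

5'-TAGTTAGAGC-3'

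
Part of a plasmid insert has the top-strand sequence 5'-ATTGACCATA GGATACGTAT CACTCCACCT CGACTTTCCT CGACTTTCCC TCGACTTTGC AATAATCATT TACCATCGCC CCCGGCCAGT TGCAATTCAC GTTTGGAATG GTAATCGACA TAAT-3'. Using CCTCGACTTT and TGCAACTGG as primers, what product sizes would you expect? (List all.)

67 bp, 57 bp, 46 bp

The forward primer CCTCGACTTT matches the top strand at positions 28–37, 38–47, 49–58.
The reverse primer's reverse complement is CCAGTTGCA, matching at positions 86–94.
Each forward site pairs with the reverse site to give a product ending at position 94: sizes 67, 57, 46 bp.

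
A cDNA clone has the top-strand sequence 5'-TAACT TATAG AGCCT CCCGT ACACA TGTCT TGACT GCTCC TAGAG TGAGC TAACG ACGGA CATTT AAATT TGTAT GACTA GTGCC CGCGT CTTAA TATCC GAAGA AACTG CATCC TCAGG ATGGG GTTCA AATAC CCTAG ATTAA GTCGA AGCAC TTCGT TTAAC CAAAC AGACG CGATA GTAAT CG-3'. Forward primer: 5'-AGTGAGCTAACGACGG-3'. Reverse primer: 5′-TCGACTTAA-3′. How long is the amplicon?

107 bp

Scanning the template, AGTGAGCTAACGACGG occurs at positions 44–59; this primer anneals to the bottom strand there with its 3' end pointing downstream.
Taking the reverse complement of TCGACTTAA gives TTAAGTCGA, found at positions 142–150 on the template; the primer anneals here to the top strand with its 3' end pointing upstream.
The product runs from position 44 to position 150, so its length is 150 − 44 + 1 = 107 bp.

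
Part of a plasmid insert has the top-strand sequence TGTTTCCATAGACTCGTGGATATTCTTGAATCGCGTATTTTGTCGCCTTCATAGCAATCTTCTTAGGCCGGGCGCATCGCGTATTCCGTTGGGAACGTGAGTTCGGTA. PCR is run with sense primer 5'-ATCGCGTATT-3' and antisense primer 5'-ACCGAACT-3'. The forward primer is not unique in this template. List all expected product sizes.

The forward primer ATCGCGTATT matches the top strand at positions 30–39, 76–85.
The reverse primer's reverse complement is AGTTCGGT, matching at positions 100–107.
Each forward site pairs with the reverse site to give a product ending at position 107: sizes 78, 32 bp.

78 bp, 32 bp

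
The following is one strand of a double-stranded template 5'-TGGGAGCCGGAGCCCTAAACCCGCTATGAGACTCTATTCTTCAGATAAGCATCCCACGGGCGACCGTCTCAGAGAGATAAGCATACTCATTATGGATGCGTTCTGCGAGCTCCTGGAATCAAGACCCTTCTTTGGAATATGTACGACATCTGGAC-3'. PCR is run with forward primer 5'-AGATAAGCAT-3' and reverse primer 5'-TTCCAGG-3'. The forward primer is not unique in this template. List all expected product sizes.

76 bp, 44 bp

The forward primer AGATAAGCAT matches the top strand at positions 43–52, 75–84.
The reverse primer's reverse complement is CCTGGAA, matching at positions 112–118.
Each forward site pairs with the reverse site to give a product ending at position 118: sizes 76, 44 bp.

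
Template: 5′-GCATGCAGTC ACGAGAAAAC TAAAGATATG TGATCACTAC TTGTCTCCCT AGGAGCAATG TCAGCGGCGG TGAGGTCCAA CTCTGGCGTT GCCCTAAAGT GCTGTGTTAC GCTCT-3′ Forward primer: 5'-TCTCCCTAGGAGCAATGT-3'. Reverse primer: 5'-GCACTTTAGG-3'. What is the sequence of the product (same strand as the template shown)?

The forward primer matches the template at positions 44–61.
Taking the reverse complement of GCACTTTAGG gives CCTAAAGTGC, found at positions 93–102 on the template; the primer anneals here to the top strand with its 3' end pointing upstream.
The product is the template from position 44 through 102 (59 bp).

5'-TCTCCCTAGGAGCAATGTCAGCGGCGGTGAGGTCCAACTCTGGCGTTGCCCTAAAGTGC-3'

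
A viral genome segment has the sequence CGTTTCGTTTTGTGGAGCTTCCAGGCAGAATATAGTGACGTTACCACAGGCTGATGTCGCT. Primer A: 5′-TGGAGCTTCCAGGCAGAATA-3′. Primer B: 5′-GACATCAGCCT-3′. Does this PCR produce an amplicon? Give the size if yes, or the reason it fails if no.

Primer A (TGGAGCTTCCAGGCAGAATA) matches the top strand at positions 13–32; it acts as a forward primer.
Primer B's reverse complement is AGGCTGATGTC, matching the top strand at positions 48–58; it acts as a reverse primer.
The 3' ends face each other across positions 13–58, giving a 46 bp product.

Yes — a 46 bp product.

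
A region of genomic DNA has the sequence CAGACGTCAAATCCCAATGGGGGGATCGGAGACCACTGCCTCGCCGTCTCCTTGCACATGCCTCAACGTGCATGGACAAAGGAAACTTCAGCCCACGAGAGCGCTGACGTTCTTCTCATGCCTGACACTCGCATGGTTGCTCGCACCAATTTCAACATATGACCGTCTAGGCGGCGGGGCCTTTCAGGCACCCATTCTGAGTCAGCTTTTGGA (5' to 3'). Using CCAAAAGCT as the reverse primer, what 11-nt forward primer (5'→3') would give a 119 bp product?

5'-CACGAGAGCGC-3'

The reverse primer's reverse complement AGCTTTTGG matches the template at positions 204–212, so the product ends at position 212.
A 119 bp product then starts at position 212 − 119 + 1 = 94.
The forward primer is identical to the top strand there: CACGAGAGCGC.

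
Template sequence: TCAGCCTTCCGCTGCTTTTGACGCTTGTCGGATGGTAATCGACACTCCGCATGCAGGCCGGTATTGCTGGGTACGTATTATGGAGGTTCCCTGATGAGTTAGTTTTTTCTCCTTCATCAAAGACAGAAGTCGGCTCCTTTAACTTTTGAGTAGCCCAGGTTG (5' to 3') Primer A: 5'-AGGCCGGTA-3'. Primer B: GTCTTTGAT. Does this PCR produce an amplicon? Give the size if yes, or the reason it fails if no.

Primer A (AGGCCGGTA) matches the top strand at positions 55–63; it acts as a forward primer.
Primer B's reverse complement is ATCAAAGAC, matching the top strand at positions 116–124; it acts as a reverse primer.
The 3' ends face each other across positions 55–124, giving a 70 bp product.

Yes — a 70 bp product.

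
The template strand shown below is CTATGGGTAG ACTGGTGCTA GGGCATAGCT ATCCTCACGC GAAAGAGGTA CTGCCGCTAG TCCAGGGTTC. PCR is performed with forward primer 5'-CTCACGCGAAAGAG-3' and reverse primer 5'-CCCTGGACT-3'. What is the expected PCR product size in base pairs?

Scanning the template, CTCACGCGAAAGAG occurs at positions 34–47; this primer anneals to the bottom strand there with its 3' end pointing downstream.
Taking the reverse complement of CCCTGGACT gives AGTCCAGGG, found at positions 59–67 on the template; the primer anneals here to the top strand with its 3' end pointing upstream.
Amplicon spans positions 34–67: 34 bp.

34 bp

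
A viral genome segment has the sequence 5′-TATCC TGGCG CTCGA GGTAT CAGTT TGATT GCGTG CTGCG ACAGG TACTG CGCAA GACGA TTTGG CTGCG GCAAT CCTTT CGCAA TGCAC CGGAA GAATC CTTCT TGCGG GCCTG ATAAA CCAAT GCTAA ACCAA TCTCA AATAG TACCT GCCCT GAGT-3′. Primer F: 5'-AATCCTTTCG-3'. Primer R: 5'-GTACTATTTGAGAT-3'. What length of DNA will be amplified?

76 bp

The forward primer matches the template at positions 73–82.
Reverse complement of the reverse primer: ATCTCAAATAGTAC. This occurs on the top strand at positions 135–148.
Amplicon spans positions 73–148: 76 bp.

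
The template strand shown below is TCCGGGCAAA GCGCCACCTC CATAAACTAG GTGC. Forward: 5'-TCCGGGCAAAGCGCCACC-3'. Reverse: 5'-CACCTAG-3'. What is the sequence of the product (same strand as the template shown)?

Forward primer TCCGGGCAAAGCGCCACC is found on the top strand at positions 1–18.
Taking the reverse complement of CACCTAG gives CTAGGTG, found at positions 27–33 on the template; the primer anneals here to the top strand with its 3' end pointing upstream.
The product is the template from position 1 through 33 (33 bp).

5'-TCCGGGCAAAGCGCCACCTCCATAAACTAGGTG-3'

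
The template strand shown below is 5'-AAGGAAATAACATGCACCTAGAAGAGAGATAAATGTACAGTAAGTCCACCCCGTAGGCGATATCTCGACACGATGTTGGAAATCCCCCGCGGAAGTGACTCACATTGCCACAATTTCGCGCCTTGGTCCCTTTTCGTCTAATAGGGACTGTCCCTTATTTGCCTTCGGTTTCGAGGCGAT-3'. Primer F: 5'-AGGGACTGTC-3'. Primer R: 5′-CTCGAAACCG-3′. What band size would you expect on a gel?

Forward primer AGGGACTGTC is found on the top strand at positions 143–152.
The reverse primer's reverse complement is CGGTTTCGAG, which matches the template at positions 166–175.
The product runs from position 143 to position 175, so its length is 175 − 143 + 1 = 33 bp.

33 bp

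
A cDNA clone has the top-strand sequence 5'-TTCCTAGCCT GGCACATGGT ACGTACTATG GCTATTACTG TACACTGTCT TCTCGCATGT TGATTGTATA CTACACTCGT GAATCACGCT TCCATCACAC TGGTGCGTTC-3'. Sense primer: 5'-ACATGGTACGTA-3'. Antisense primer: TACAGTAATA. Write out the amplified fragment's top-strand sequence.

5'-ACATGGTACGTACTATGGCTATTACTGTA-3'

The forward primer matches the template at positions 14–25.
Reverse complement of the reverse primer: TATTACTGTA. This occurs on the top strand at positions 33–42.
The product is the template from position 14 through 42 (29 bp).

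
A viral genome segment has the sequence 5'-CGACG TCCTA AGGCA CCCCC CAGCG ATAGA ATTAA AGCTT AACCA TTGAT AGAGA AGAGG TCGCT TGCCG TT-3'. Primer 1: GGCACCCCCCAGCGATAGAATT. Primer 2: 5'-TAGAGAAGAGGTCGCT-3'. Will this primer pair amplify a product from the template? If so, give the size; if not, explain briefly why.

Primer 1 (GGCACCCCCCAGCGATAGAATT) matches the top strand at positions 12–33 (3' end points downstream).
Primer 2 (TAGAGAAGAGGTCGCT) also matches the top strand directly, at positions 50–65 — its reverse complement AGCGACCTCTTCTCTA is not present.
Both primers anneal to the bottom strand with 3' ends pointing the same way, so neither can prime synthesis back toward the other.

No product — both primers anneal to the same strand and extend in the same direction.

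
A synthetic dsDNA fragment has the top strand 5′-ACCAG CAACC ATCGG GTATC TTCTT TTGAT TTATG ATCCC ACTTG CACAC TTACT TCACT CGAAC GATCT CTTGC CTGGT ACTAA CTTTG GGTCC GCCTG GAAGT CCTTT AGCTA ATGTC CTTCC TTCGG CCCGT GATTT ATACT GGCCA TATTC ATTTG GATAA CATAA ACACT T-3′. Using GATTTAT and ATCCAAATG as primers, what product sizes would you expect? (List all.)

The forward primer GATTTAT matches the top strand at positions 28–34, 136–142.
The reverse primer's reverse complement is CATTTGGAT, matching at positions 155–163.
Each forward site pairs with the reverse site to give a product ending at position 163: sizes 136, 28 bp.

136 bp, 28 bp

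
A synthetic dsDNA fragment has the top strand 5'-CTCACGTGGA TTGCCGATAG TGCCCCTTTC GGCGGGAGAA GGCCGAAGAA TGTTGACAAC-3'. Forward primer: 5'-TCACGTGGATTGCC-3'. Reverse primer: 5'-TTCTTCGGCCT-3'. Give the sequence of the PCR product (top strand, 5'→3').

Forward primer TCACGTGGATTGCC is found on the top strand at positions 2–15.
The reverse primer's reverse complement is AGGCCGAAGAA, which matches the template at positions 40–50.
The product is the template from position 2 through 50 (49 bp).

5'-TCACGTGGATTGCCGATAGTGCCCCTTTCGGCGGGAGAAGGCCGAAGAA-3'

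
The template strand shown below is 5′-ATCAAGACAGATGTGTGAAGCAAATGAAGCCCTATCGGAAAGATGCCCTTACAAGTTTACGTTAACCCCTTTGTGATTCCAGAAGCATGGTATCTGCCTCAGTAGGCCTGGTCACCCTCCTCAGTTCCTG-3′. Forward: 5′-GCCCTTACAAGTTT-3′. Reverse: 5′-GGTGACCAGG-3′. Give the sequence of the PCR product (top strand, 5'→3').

5'-GCCCTTACAAGTTTACGTTAACCCCTTTGTGATTCCAGAAGCATGGTATCTGCCTCAGTAGGCCTGGTCACC-3'

Forward primer GCCCTTACAAGTTT is found on the top strand at positions 45–58.
Reverse complement of the reverse primer: CCTGGTCACC. This occurs on the top strand at positions 107–116.
The product is the template from position 45 through 116 (72 bp).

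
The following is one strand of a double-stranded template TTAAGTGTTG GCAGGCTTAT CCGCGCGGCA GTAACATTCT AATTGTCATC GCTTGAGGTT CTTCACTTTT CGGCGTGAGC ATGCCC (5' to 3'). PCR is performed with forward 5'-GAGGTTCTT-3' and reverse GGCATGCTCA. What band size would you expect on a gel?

The forward primer matches the template at positions 55–63.
The reverse primer's reverse complement is TGAGCATGCC, which matches the template at positions 76–85.
Amplicon spans positions 55–85: 31 bp.

31 bp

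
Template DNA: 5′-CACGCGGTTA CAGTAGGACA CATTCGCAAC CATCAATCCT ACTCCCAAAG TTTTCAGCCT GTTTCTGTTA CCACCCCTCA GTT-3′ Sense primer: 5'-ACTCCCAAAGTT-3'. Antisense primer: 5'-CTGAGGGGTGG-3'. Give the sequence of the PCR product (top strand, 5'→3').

Scanning the template, ACTCCCAAAGTT occurs at positions 41–52; this primer anneals to the bottom strand there with its 3' end pointing downstream.
The reverse primer's reverse complement is CCACCCCTCAG, which matches the template at positions 71–81.
The product is the template from position 41 through 81 (41 bp).

5'-ACTCCCAAAGTTTTCAGCCTGTTTCTGTTACCACCCCTCAG-3'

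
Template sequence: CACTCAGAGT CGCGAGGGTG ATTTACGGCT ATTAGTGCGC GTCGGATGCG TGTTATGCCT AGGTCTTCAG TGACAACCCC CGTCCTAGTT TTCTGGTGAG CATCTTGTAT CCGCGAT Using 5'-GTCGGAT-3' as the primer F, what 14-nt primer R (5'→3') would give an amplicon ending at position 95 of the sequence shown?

The forward primer binds at positions 41–47; the product's 3' end on the top strand is position 95.
The reverse primer anneals to the top strand over positions 82–95, i.e. to GTCCTAGTTTTCTG.
Its sequence written 5'→3' is the reverse complement: CAGAAAACTAGGAC.

5'-CAGAAAACTAGGAC-3'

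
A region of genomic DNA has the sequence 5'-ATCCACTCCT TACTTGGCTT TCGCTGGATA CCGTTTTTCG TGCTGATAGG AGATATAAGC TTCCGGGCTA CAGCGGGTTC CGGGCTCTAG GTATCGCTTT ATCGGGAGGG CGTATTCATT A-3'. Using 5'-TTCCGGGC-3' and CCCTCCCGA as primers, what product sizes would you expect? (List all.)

50 bp, 33 bp

The forward primer TTCCGGGC matches the top strand at positions 61–68, 78–85.
The reverse primer's reverse complement is TCGGGAGGG, matching at positions 102–110.
Each forward site pairs with the reverse site to give a product ending at position 110: sizes 50, 33 bp.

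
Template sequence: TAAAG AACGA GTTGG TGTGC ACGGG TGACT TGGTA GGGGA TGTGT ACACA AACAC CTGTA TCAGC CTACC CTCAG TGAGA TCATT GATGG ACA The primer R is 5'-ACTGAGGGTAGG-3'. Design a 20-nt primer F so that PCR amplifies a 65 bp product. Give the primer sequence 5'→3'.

The reverse primer's reverse complement CCTACCCTCAGT matches the template at positions 65–76, so the product ends at position 76.
A 65 bp product then starts at position 76 − 65 + 1 = 12.
The forward primer is identical to the top strand there: TTGGTGTGCACGGGTGACTT.

5'-TTGGTGTGCACGGGTGACTT-3'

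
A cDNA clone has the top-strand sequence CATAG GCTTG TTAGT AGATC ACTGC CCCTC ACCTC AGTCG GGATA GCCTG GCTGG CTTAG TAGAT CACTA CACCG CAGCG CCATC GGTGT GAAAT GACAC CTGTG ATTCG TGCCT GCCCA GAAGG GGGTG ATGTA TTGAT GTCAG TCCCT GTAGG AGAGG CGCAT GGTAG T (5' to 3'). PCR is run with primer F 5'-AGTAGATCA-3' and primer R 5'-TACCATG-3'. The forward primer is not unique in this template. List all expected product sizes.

157 bp, 111 bp

The forward primer AGTAGATCA matches the top strand at positions 13–21, 59–67.
The reverse primer's reverse complement is CATGGTA, matching at positions 163–169.
Each forward site pairs with the reverse site to give a product ending at position 169: sizes 157, 111 bp.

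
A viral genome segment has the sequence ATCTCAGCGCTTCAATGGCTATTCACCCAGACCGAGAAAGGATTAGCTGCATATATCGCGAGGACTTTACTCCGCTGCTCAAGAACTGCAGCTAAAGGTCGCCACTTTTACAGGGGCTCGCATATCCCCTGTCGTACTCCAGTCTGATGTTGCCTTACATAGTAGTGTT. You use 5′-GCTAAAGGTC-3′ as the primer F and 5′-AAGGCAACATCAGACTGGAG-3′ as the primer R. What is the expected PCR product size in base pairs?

Forward primer GCTAAAGGTC is found on the top strand at positions 91–100.
Taking the reverse complement of AAGGCAACATCAGACTGGAG gives CTCCAGTCTGATGTTGCCTT, found at positions 137–156 on the template; the primer anneals here to the top strand with its 3' end pointing upstream.
The product runs from position 91 to position 156, so its length is 156 − 91 + 1 = 66 bp.

66 bp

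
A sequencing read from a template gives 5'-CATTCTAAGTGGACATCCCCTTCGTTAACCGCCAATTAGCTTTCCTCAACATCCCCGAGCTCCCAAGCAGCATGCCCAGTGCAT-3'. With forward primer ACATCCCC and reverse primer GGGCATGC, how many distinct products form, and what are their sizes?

Two products: 65 bp, 29 bp

The forward primer ACATCCCC matches the top strand at positions 13–20, 49–56.
The reverse primer's reverse complement is GCATGCCC, matching at positions 70–77.
Each forward site pairs with the reverse site to give a product ending at position 77: sizes 65, 29 bp.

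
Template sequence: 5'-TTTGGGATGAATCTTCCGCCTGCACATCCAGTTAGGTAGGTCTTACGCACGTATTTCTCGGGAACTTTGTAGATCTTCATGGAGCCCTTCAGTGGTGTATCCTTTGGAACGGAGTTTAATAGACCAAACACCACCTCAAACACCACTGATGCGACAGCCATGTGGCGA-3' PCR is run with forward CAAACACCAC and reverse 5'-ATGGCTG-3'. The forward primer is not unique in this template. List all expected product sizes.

The forward primer CAAACACCAC matches the top strand at positions 125–134, 137–146.
The reverse primer's reverse complement is CAGCCAT, matching at positions 155–161.
Each forward site pairs with the reverse site to give a product ending at position 161: sizes 37, 25 bp.

37 bp, 25 bp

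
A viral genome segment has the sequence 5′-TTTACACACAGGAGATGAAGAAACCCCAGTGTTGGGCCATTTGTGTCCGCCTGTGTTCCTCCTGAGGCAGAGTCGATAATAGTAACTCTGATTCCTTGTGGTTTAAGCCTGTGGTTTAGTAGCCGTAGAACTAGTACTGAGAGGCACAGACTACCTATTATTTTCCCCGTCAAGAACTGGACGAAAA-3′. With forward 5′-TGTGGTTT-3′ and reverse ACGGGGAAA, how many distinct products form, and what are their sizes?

The forward primer TGTGGTTT matches the top strand at positions 97–104, 110–117.
The reverse primer's reverse complement is TTTCCCCGT, matching at positions 162–170.
Each forward site pairs with the reverse site to give a product ending at position 170: sizes 74, 61 bp.

Two products: 74 bp, 61 bp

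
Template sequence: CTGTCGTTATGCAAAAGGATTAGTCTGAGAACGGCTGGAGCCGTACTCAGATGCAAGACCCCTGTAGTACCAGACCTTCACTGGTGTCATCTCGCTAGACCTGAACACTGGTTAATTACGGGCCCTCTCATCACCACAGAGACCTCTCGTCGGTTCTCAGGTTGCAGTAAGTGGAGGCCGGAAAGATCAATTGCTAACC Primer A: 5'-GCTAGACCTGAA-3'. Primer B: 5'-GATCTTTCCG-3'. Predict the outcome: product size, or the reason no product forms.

Primer A (GCTAGACCTGAA) matches the top strand at positions 94–105; it acts as a forward primer.
Primer B's reverse complement is CGGAAAGATC, matching the top strand at positions 179–188; it acts as a reverse primer.
The 3' ends face each other across positions 94–188, giving a 95 bp product.

Yes — a 95 bp product.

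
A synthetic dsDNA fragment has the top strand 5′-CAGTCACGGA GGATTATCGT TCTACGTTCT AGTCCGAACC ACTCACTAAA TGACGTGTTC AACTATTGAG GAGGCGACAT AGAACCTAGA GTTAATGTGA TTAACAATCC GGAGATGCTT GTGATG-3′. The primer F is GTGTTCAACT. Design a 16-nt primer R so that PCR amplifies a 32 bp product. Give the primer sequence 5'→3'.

The forward primer binds at positions 55–64, so a 32 bp product ends at position 55 + 32 − 1 = 86.
The reverse primer anneals to the top strand over positions 71–86, i.e. to GAGGCGACATAGAACC.
Its sequence written 5'→3' is the reverse complement: GGTTCTATGTCGCCTC.

5'-GGTTCTATGTCGCCTC-3'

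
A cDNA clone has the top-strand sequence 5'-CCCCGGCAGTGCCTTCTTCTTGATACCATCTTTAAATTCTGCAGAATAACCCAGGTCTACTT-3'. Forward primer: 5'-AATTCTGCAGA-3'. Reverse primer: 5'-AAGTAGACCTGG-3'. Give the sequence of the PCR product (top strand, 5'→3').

5'-AATTCTGCAGAATAACCCAGGTCTACTT-3'

Scanning the template, AATTCTGCAGA occurs at positions 35–45; this primer anneals to the bottom strand there with its 3' end pointing downstream.
Reverse complement of the reverse primer: CCAGGTCTACTT. This occurs on the top strand at positions 51–62.
The product is the template from position 35 through 62 (28 bp).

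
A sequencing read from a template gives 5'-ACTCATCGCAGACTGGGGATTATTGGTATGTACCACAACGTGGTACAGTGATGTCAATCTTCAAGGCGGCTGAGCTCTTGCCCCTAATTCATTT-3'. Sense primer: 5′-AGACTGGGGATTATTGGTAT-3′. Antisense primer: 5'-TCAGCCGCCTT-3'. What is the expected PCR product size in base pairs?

Scanning the template, AGACTGGGGATTATTGGTAT occurs at positions 10–29; this primer anneals to the bottom strand there with its 3' end pointing downstream.
Reverse complement of the reverse primer: AAGGCGGCTGA. This occurs on the top strand at positions 63–73.
Product length = (reverse-primer end) − (forward-primer start) + 1 = 73 − 10 + 1 = 64 bp.

64 bp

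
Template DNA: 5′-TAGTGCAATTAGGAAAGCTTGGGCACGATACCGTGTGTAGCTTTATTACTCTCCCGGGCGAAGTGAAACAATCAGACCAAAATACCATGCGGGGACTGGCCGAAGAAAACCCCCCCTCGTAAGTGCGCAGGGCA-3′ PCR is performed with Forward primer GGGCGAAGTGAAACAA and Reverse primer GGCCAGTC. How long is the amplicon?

Scanning the template, GGGCGAAGTGAAACAA occurs at positions 56–71; this primer anneals to the bottom strand there with its 3' end pointing downstream.
The reverse primer's reverse complement is GACTGGCC, which matches the template at positions 94–101.
The product runs from position 56 to position 101, so its length is 101 − 56 + 1 = 46 bp.

46 bp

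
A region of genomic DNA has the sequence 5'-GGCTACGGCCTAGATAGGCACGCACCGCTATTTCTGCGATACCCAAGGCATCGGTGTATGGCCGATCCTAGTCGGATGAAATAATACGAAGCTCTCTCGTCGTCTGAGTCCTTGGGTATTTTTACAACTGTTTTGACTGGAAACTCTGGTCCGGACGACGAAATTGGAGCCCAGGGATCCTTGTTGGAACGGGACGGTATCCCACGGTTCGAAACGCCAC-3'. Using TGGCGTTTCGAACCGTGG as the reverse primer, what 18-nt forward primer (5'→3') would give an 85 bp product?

The reverse primer's reverse complement CCACGGTTCGAAACGCCA matches the template at positions 202–219, so the product ends at position 219.
An 85 bp product then starts at position 219 − 85 + 1 = 135.
The forward primer is identical to the top strand there: GACTGGAAACTCTGGTCC.

5'-GACTGGAAACTCTGGTCC-3'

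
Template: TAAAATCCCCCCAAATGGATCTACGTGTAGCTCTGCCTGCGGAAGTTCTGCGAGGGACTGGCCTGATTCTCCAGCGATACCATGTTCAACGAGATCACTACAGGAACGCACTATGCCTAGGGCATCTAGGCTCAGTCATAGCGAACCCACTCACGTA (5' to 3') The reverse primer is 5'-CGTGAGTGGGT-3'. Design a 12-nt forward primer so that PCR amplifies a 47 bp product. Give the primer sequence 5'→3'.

The reverse primer's reverse complement ACCCACTCACG matches the template at positions 145–155, so the product ends at position 155.
A 47 bp product then starts at position 155 − 47 + 1 = 109.
The forward primer is identical to the top strand there: CACTATGCCTAG.

5'-CACTATGCCTAG-3'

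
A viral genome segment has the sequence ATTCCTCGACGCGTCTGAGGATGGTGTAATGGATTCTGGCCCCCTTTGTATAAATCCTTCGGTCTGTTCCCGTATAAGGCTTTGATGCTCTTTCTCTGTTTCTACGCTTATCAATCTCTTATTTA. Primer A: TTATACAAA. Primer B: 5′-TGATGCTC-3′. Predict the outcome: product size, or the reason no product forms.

Primer A (TTATACAAA) has reverse complement TTTGTATAA, which matches the top strand at positions 45–53; primer A anneals to the top strand there with its 3' end pointing upstream toward position 45.
Primer B (TGATGCTC) matches the top strand directly at positions 83–90; it anneals to the bottom strand with its 3' end pointing downstream toward position 90.
The 3' ends diverge (primer A extends toward position 1, primer B toward position 125), so the primers never converge on a shared product.

No product — the primers' 3' ends point away from each other.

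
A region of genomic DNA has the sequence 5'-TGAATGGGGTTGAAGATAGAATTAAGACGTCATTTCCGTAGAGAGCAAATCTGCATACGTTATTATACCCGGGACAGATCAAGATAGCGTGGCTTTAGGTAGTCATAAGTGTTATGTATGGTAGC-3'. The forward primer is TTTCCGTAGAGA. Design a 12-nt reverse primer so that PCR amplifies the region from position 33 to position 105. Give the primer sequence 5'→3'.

5'-TGACTACCTAAA-3'

The product's 3' end on the top strand is position 105.
The reverse primer anneals to the top strand over positions 94–105, i.e. to TTTAGGTAGTCA.
Its sequence written 5'→3' is the reverse complement: TGACTACCTAAA.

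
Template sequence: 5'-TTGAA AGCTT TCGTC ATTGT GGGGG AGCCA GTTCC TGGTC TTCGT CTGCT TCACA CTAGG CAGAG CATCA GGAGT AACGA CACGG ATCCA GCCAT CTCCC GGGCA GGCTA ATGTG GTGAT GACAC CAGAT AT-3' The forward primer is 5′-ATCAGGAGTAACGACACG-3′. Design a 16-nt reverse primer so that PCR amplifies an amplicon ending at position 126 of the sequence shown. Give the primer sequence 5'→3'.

5'-GGTGTCATCACCACAT-3'

The forward primer binds at positions 67–84; the product's 3' end on the top strand is position 126.
The reverse primer anneals to the top strand over positions 111–126, i.e. to ATGTGGTGATGACACC.
Its sequence written 5'→3' is the reverse complement: GGTGTCATCACCACAT.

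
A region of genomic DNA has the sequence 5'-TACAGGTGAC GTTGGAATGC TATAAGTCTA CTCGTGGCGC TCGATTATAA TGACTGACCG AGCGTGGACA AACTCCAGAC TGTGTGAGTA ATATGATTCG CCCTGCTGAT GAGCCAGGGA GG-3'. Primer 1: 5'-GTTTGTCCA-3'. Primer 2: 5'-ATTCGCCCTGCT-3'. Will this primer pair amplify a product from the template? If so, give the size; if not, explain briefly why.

Primer 1 (GTTTGTCCA) has reverse complement TGGACAAAC, which matches the top strand at positions 65–73; primer 1 anneals to the top strand there with its 3' end pointing upstream toward position 65.
Primer 2 (ATTCGCCCTGCT) matches the top strand directly at positions 96–107; it anneals to the bottom strand with its 3' end pointing downstream toward position 107.
The 3' ends diverge (primer 1 extends toward position 1, primer 2 toward position 122), so the primers never converge on a shared product.

No product — the primers' 3' ends point away from each other.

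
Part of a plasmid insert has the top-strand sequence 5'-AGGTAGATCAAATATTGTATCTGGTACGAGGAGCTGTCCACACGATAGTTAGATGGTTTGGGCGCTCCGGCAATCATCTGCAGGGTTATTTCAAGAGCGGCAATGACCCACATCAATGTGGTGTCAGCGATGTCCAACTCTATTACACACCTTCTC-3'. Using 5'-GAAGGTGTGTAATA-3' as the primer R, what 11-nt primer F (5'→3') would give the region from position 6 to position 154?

5'-GATCAAATATT-3'

The reverse primer's reverse complement TATTACACACCTTC matches the template at positions 141–154; the product starts at position 6.
The forward primer is identical to the top strand over positions 6–16: GATCAAATATT.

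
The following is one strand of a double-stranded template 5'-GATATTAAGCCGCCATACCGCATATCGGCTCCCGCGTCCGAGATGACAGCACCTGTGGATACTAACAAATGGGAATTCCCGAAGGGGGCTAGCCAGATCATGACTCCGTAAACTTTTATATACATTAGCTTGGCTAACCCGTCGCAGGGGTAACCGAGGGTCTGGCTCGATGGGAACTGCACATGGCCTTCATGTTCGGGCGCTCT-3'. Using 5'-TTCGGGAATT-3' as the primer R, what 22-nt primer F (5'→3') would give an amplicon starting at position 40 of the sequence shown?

5'-GAGATGACAGCACCTGTGGATA-3'

The reverse primer's reverse complement AATTCCCGAA matches the template at positions 74–83; the product starts at position 40.
The forward primer is identical to the top strand over positions 40–61: GAGATGACAGCACCTGTGGATA.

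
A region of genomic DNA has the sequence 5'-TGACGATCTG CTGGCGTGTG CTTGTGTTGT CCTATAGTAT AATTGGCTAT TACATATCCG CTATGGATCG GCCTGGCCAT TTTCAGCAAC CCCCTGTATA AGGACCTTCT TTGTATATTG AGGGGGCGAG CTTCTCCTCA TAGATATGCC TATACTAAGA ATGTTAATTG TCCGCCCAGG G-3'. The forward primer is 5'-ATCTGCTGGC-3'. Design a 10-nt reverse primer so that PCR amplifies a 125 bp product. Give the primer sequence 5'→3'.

5'-CTCGCCCCCT-3'

The forward primer binds at positions 6–15, so a 125 bp product ends at position 6 + 125 − 1 = 130.
The reverse primer anneals to the top strand over positions 121–130, i.e. to AGGGGGCGAG.
Its sequence written 5'→3' is the reverse complement: CTCGCCCCCT.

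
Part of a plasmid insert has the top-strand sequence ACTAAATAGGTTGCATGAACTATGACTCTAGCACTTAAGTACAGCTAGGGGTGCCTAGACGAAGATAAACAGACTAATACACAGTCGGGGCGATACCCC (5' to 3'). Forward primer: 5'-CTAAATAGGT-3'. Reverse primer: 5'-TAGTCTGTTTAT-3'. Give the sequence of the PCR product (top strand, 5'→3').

Scanning the template, CTAAATAGGT occurs at positions 2–11; this primer anneals to the bottom strand there with its 3' end pointing downstream.
Reverse complement of the reverse primer: ATAAACAGACTA. This occurs on the top strand at positions 65–76.
The product is the template from position 2 through 76 (75 bp).

5'-CTAAATAGGTTGCATGAACTATGACTCTAGCACTTAAGTACAGCTAGGGGTGCCTAGACGAAGATAAACAGACTA-3'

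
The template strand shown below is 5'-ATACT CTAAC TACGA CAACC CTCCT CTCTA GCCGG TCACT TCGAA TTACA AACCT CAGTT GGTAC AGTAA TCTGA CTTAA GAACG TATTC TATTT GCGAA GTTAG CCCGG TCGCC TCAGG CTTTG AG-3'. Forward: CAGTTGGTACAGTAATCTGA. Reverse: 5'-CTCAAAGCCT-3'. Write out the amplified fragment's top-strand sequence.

5'-CAGTTGGTACAGTAATCTGACTTAAGAACGTATTCTATTTGCGAAGTTAGCCCGGTCGCCTCAGGCTTTGAG-3'

The forward primer matches the template at positions 56–75.
Reverse complement of the reverse primer: AGGCTTTGAG. This occurs on the top strand at positions 118–127.
The product is the template from position 56 through 127 (72 bp).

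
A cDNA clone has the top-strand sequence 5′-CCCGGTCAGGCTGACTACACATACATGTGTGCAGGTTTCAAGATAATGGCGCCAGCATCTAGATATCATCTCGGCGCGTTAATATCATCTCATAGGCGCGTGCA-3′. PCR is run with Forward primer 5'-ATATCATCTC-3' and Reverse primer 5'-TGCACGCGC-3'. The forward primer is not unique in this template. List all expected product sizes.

The forward primer ATATCATCTC matches the top strand at positions 63–72, 82–91.
The reverse primer's reverse complement is GCGCGTGCA, matching at positions 96–104.
Each forward site pairs with the reverse site to give a product ending at position 104: sizes 42, 23 bp.

42 bp, 23 bp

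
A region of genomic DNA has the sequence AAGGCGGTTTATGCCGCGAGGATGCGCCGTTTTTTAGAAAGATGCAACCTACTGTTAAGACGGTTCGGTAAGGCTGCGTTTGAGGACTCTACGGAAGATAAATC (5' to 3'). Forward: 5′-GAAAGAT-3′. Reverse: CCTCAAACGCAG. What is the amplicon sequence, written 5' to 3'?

5'-GAAAGATGCAACCTACTGTTAAGACGGTTCGGTAAGGCTGCGTTTGAGG-3'

The forward primer matches the template at positions 37–43.
Taking the reverse complement of CCTCAAACGCAG gives CTGCGTTTGAGG, found at positions 74–85 on the template; the primer anneals here to the top strand with its 3' end pointing upstream.
The product is the template from position 37 through 85 (49 bp).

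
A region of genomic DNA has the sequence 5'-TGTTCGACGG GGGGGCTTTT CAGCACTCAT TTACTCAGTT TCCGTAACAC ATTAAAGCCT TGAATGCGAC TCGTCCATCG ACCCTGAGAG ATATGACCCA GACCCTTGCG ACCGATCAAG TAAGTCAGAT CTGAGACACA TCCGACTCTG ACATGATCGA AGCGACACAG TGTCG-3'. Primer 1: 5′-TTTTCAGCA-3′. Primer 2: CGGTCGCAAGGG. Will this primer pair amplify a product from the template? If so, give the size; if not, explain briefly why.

Primer 1 (TTTTCAGCA) matches the top strand at positions 17–25; it acts as a forward primer.
Primer 2's reverse complement is CCCTTGCGACCG, matching the top strand at positions 103–114; it acts as a reverse primer.
The 3' ends face each other across positions 17–114, giving a 98 bp product.

Yes — a 98 bp product.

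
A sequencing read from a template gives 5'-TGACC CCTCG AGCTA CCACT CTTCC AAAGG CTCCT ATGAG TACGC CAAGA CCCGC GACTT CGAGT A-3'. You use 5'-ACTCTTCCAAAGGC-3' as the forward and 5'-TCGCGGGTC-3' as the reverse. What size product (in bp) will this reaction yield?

40 bp

The forward primer matches the template at positions 18–31.
Taking the reverse complement of TCGCGGGTC gives GACCCGCGA, found at positions 49–57 on the template; the primer anneals here to the top strand with its 3' end pointing upstream.
Amplicon spans positions 18–57: 40 bp.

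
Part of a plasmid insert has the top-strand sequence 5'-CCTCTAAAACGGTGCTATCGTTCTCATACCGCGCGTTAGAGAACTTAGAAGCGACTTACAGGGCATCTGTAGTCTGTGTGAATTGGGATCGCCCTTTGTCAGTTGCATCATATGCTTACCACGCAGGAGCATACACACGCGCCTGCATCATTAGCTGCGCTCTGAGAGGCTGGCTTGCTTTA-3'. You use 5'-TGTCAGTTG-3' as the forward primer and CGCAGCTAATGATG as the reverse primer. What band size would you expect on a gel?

63 bp

Scanning the template, TGTCAGTTG occurs at positions 97–105; this primer anneals to the bottom strand there with its 3' end pointing downstream.
Taking the reverse complement of CGCAGCTAATGATG gives CATCATTAGCTGCG, found at positions 146–159 on the template; the primer anneals here to the top strand with its 3' end pointing upstream.
Product length = (reverse-primer end) − (forward-primer start) + 1 = 159 − 97 + 1 = 63 bp.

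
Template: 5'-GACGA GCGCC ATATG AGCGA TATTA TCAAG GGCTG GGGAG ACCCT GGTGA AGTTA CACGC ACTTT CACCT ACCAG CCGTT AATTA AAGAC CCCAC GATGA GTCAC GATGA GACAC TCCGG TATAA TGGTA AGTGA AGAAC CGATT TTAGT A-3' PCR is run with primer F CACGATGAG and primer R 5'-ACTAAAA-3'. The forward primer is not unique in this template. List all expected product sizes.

The forward primer CACGATGAG matches the top strand at positions 93–101, 103–111.
The reverse primer's reverse complement is TTTTAGT, matching at positions 144–150.
Each forward site pairs with the reverse site to give a product ending at position 150: sizes 58, 48 bp.

58 bp, 48 bp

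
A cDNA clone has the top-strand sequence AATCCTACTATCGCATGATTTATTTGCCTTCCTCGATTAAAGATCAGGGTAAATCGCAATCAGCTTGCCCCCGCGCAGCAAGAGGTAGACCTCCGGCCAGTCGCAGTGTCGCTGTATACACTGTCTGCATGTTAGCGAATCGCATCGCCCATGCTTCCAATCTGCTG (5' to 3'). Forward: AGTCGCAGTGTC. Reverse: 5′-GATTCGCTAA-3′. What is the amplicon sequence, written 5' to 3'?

The forward primer matches the template at positions 99–110.
Reverse complement of the reverse primer: TTAGCGAATC. This occurs on the top strand at positions 132–141.
The product is the template from position 99 through 141 (43 bp).

5'-AGTCGCAGTGTCGCTGTATACACTGTCTGCATGTTAGCGAATC-3'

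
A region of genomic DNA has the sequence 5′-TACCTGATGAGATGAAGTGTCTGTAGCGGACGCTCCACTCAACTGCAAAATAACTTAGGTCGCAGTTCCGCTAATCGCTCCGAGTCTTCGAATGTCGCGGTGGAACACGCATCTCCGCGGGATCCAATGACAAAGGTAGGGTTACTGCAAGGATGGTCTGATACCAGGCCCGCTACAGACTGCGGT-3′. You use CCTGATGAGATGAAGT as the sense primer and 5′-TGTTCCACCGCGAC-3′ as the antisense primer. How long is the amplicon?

105 bp

Scanning the template, CCTGATGAGATGAAGT occurs at positions 3–18; this primer anneals to the bottom strand there with its 3' end pointing downstream.
The reverse primer's reverse complement is GTCGCGGTGGAACA, which matches the template at positions 94–107.
Amplicon spans positions 3–107: 105 bp.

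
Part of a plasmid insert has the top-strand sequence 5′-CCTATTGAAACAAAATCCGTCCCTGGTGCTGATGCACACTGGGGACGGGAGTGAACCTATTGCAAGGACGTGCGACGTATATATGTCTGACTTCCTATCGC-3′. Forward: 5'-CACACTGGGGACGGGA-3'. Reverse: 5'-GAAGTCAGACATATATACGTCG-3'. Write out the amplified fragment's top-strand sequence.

5'-CACACTGGGGACGGGAGTGAACCTATTGCAAGGACGTGCGACGTATATATGTCTGACTTC-3'

Forward primer CACACTGGGGACGGGA is found on the top strand at positions 35–50.
Reverse complement of the reverse primer: CGACGTATATATGTCTGACTTC. This occurs on the top strand at positions 73–94.
The product is the template from position 35 through 94 (60 bp).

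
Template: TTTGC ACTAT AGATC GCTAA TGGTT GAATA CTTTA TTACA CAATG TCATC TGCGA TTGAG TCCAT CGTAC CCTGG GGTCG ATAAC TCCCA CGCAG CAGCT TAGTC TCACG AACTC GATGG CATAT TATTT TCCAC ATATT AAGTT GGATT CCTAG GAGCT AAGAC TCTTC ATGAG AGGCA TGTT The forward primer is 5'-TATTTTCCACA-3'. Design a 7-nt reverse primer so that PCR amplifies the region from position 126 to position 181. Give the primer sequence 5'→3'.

5'-ATGCCTC-3'

The product's 3' end on the top strand is position 181.
The reverse primer anneals to the top strand over positions 175–181, i.e. to GAGGCAT.
Its sequence written 5'→3' is the reverse complement: ATGCCTC.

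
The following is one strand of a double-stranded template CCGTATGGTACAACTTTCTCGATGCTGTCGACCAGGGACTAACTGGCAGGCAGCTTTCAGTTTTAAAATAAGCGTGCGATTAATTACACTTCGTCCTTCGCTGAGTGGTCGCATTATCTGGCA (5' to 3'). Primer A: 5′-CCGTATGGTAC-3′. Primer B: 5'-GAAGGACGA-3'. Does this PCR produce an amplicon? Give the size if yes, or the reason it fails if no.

Primer A (CCGTATGGTAC) matches the top strand at positions 1–11; it acts as a forward primer.
Primer B's reverse complement is TCGTCCTTC, matching the top strand at positions 91–99; it acts as a reverse primer.
The 3' ends face each other across positions 1–99, giving a 99 bp product.

Yes — a 99 bp product.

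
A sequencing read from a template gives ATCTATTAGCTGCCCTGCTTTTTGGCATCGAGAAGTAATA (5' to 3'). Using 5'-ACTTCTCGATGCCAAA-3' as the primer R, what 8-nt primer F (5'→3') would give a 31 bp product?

5'-TTAGCTGC-3'

The reverse primer's reverse complement TTTGGCATCGAGAAGT matches the template at positions 21–36, so the product ends at position 36.
A 31 bp product then starts at position 36 − 31 + 1 = 6.
The forward primer is identical to the top strand there: TTAGCTGC.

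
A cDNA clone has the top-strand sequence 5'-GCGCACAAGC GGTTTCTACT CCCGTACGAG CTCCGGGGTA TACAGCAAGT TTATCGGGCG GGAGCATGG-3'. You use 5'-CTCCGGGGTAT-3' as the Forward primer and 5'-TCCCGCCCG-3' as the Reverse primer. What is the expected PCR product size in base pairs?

Scanning the template, CTCCGGGGTAT occurs at positions 31–41; this primer anneals to the bottom strand there with its 3' end pointing downstream.
Reverse complement of the reverse primer: CGGGCGGGA. This occurs on the top strand at positions 55–63.
Amplicon spans positions 31–63: 33 bp.

33 bp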